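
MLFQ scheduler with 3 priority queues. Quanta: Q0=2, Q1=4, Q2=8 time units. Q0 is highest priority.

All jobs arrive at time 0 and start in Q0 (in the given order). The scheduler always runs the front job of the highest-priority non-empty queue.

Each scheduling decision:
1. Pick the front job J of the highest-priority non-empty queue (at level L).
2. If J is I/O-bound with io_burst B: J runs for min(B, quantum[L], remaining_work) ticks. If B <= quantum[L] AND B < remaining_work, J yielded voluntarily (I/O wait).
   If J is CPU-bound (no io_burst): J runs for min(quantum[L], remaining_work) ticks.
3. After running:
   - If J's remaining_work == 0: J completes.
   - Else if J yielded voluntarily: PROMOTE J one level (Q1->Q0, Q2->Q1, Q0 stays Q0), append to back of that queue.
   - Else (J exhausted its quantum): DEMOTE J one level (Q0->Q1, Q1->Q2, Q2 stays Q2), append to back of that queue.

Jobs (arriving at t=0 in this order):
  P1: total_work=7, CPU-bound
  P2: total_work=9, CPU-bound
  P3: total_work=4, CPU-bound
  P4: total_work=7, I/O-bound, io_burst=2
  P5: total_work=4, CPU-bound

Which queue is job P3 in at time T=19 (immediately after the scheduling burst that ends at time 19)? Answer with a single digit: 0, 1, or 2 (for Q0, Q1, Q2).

t=0-2: P1@Q0 runs 2, rem=5, quantum used, demote→Q1. Q0=[P2,P3,P4,P5] Q1=[P1] Q2=[]
t=2-4: P2@Q0 runs 2, rem=7, quantum used, demote→Q1. Q0=[P3,P4,P5] Q1=[P1,P2] Q2=[]
t=4-6: P3@Q0 runs 2, rem=2, quantum used, demote→Q1. Q0=[P4,P5] Q1=[P1,P2,P3] Q2=[]
t=6-8: P4@Q0 runs 2, rem=5, I/O yield, promote→Q0. Q0=[P5,P4] Q1=[P1,P2,P3] Q2=[]
t=8-10: P5@Q0 runs 2, rem=2, quantum used, demote→Q1. Q0=[P4] Q1=[P1,P2,P3,P5] Q2=[]
t=10-12: P4@Q0 runs 2, rem=3, I/O yield, promote→Q0. Q0=[P4] Q1=[P1,P2,P3,P5] Q2=[]
t=12-14: P4@Q0 runs 2, rem=1, I/O yield, promote→Q0. Q0=[P4] Q1=[P1,P2,P3,P5] Q2=[]
t=14-15: P4@Q0 runs 1, rem=0, completes. Q0=[] Q1=[P1,P2,P3,P5] Q2=[]
t=15-19: P1@Q1 runs 4, rem=1, quantum used, demote→Q2. Q0=[] Q1=[P2,P3,P5] Q2=[P1]
t=19-23: P2@Q1 runs 4, rem=3, quantum used, demote→Q2. Q0=[] Q1=[P3,P5] Q2=[P1,P2]
t=23-25: P3@Q1 runs 2, rem=0, completes. Q0=[] Q1=[P5] Q2=[P1,P2]
t=25-27: P5@Q1 runs 2, rem=0, completes. Q0=[] Q1=[] Q2=[P1,P2]
t=27-28: P1@Q2 runs 1, rem=0, completes. Q0=[] Q1=[] Q2=[P2]
t=28-31: P2@Q2 runs 3, rem=0, completes. Q0=[] Q1=[] Q2=[]

Answer: 1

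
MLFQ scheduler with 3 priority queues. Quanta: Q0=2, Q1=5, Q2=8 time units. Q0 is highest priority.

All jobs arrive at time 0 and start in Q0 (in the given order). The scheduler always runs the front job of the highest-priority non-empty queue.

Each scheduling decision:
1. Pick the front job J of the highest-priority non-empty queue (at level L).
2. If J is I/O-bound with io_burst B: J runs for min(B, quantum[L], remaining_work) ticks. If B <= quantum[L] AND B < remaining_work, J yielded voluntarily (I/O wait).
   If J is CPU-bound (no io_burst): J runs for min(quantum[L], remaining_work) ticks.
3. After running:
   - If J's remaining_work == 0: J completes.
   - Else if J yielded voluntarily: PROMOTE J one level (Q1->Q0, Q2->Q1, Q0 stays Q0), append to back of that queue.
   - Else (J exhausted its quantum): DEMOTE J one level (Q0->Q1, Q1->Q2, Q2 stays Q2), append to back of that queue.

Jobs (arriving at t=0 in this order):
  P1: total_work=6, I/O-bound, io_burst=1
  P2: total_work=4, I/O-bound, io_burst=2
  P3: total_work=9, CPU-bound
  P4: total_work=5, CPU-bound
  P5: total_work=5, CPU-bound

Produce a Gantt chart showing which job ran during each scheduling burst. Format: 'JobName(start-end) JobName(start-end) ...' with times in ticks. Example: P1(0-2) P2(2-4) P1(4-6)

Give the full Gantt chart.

Answer: P1(0-1) P2(1-3) P3(3-5) P4(5-7) P5(7-9) P1(9-10) P2(10-12) P1(12-13) P1(13-14) P1(14-15) P1(15-16) P3(16-21) P4(21-24) P5(24-27) P3(27-29)

Derivation:
t=0-1: P1@Q0 runs 1, rem=5, I/O yield, promote→Q0. Q0=[P2,P3,P4,P5,P1] Q1=[] Q2=[]
t=1-3: P2@Q0 runs 2, rem=2, I/O yield, promote→Q0. Q0=[P3,P4,P5,P1,P2] Q1=[] Q2=[]
t=3-5: P3@Q0 runs 2, rem=7, quantum used, demote→Q1. Q0=[P4,P5,P1,P2] Q1=[P3] Q2=[]
t=5-7: P4@Q0 runs 2, rem=3, quantum used, demote→Q1. Q0=[P5,P1,P2] Q1=[P3,P4] Q2=[]
t=7-9: P5@Q0 runs 2, rem=3, quantum used, demote→Q1. Q0=[P1,P2] Q1=[P3,P4,P5] Q2=[]
t=9-10: P1@Q0 runs 1, rem=4, I/O yield, promote→Q0. Q0=[P2,P1] Q1=[P3,P4,P5] Q2=[]
t=10-12: P2@Q0 runs 2, rem=0, completes. Q0=[P1] Q1=[P3,P4,P5] Q2=[]
t=12-13: P1@Q0 runs 1, rem=3, I/O yield, promote→Q0. Q0=[P1] Q1=[P3,P4,P5] Q2=[]
t=13-14: P1@Q0 runs 1, rem=2, I/O yield, promote→Q0. Q0=[P1] Q1=[P3,P4,P5] Q2=[]
t=14-15: P1@Q0 runs 1, rem=1, I/O yield, promote→Q0. Q0=[P1] Q1=[P3,P4,P5] Q2=[]
t=15-16: P1@Q0 runs 1, rem=0, completes. Q0=[] Q1=[P3,P4,P5] Q2=[]
t=16-21: P3@Q1 runs 5, rem=2, quantum used, demote→Q2. Q0=[] Q1=[P4,P5] Q2=[P3]
t=21-24: P4@Q1 runs 3, rem=0, completes. Q0=[] Q1=[P5] Q2=[P3]
t=24-27: P5@Q1 runs 3, rem=0, completes. Q0=[] Q1=[] Q2=[P3]
t=27-29: P3@Q2 runs 2, rem=0, completes. Q0=[] Q1=[] Q2=[]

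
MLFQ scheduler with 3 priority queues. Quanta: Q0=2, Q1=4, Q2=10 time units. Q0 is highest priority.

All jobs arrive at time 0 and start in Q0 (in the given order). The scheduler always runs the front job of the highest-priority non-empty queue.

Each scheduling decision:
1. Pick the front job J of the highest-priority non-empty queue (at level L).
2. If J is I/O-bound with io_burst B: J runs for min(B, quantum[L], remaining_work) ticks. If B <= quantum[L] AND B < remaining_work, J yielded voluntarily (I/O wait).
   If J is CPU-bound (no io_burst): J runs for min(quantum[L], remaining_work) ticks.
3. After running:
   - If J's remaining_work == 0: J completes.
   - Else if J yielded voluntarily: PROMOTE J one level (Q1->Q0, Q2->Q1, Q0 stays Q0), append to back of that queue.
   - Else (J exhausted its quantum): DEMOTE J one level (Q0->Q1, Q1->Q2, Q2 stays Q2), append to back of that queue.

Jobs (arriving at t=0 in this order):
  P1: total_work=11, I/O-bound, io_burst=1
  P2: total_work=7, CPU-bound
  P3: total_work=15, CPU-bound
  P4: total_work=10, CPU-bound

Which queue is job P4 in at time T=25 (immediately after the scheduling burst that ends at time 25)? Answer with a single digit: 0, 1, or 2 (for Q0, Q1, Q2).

Answer: 1

Derivation:
t=0-1: P1@Q0 runs 1, rem=10, I/O yield, promote→Q0. Q0=[P2,P3,P4,P1] Q1=[] Q2=[]
t=1-3: P2@Q0 runs 2, rem=5, quantum used, demote→Q1. Q0=[P3,P4,P1] Q1=[P2] Q2=[]
t=3-5: P3@Q0 runs 2, rem=13, quantum used, demote→Q1. Q0=[P4,P1] Q1=[P2,P3] Q2=[]
t=5-7: P4@Q0 runs 2, rem=8, quantum used, demote→Q1. Q0=[P1] Q1=[P2,P3,P4] Q2=[]
t=7-8: P1@Q0 runs 1, rem=9, I/O yield, promote→Q0. Q0=[P1] Q1=[P2,P3,P4] Q2=[]
t=8-9: P1@Q0 runs 1, rem=8, I/O yield, promote→Q0. Q0=[P1] Q1=[P2,P3,P4] Q2=[]
t=9-10: P1@Q0 runs 1, rem=7, I/O yield, promote→Q0. Q0=[P1] Q1=[P2,P3,P4] Q2=[]
t=10-11: P1@Q0 runs 1, rem=6, I/O yield, promote→Q0. Q0=[P1] Q1=[P2,P3,P4] Q2=[]
t=11-12: P1@Q0 runs 1, rem=5, I/O yield, promote→Q0. Q0=[P1] Q1=[P2,P3,P4] Q2=[]
t=12-13: P1@Q0 runs 1, rem=4, I/O yield, promote→Q0. Q0=[P1] Q1=[P2,P3,P4] Q2=[]
t=13-14: P1@Q0 runs 1, rem=3, I/O yield, promote→Q0. Q0=[P1] Q1=[P2,P3,P4] Q2=[]
t=14-15: P1@Q0 runs 1, rem=2, I/O yield, promote→Q0. Q0=[P1] Q1=[P2,P3,P4] Q2=[]
t=15-16: P1@Q0 runs 1, rem=1, I/O yield, promote→Q0. Q0=[P1] Q1=[P2,P3,P4] Q2=[]
t=16-17: P1@Q0 runs 1, rem=0, completes. Q0=[] Q1=[P2,P3,P4] Q2=[]
t=17-21: P2@Q1 runs 4, rem=1, quantum used, demote→Q2. Q0=[] Q1=[P3,P4] Q2=[P2]
t=21-25: P3@Q1 runs 4, rem=9, quantum used, demote→Q2. Q0=[] Q1=[P4] Q2=[P2,P3]
t=25-29: P4@Q1 runs 4, rem=4, quantum used, demote→Q2. Q0=[] Q1=[] Q2=[P2,P3,P4]
t=29-30: P2@Q2 runs 1, rem=0, completes. Q0=[] Q1=[] Q2=[P3,P4]
t=30-39: P3@Q2 runs 9, rem=0, completes. Q0=[] Q1=[] Q2=[P4]
t=39-43: P4@Q2 runs 4, rem=0, completes. Q0=[] Q1=[] Q2=[]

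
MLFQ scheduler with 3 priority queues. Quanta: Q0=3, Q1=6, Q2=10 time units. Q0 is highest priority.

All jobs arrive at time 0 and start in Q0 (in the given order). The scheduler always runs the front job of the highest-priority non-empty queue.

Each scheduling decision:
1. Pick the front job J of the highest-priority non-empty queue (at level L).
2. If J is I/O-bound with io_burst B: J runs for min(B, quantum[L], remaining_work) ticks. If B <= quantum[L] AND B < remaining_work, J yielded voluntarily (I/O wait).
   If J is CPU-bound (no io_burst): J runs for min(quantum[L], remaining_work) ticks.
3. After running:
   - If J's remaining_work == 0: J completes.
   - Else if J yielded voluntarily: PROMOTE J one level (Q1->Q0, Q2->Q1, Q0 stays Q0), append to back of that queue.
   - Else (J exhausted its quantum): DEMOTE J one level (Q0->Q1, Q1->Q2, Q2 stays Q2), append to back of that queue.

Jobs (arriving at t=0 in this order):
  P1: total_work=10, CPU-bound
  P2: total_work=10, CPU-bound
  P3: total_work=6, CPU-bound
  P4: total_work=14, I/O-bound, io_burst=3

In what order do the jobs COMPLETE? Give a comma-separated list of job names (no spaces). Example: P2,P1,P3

t=0-3: P1@Q0 runs 3, rem=7, quantum used, demote→Q1. Q0=[P2,P3,P4] Q1=[P1] Q2=[]
t=3-6: P2@Q0 runs 3, rem=7, quantum used, demote→Q1. Q0=[P3,P4] Q1=[P1,P2] Q2=[]
t=6-9: P3@Q0 runs 3, rem=3, quantum used, demote→Q1. Q0=[P4] Q1=[P1,P2,P3] Q2=[]
t=9-12: P4@Q0 runs 3, rem=11, I/O yield, promote→Q0. Q0=[P4] Q1=[P1,P2,P3] Q2=[]
t=12-15: P4@Q0 runs 3, rem=8, I/O yield, promote→Q0. Q0=[P4] Q1=[P1,P2,P3] Q2=[]
t=15-18: P4@Q0 runs 3, rem=5, I/O yield, promote→Q0. Q0=[P4] Q1=[P1,P2,P3] Q2=[]
t=18-21: P4@Q0 runs 3, rem=2, I/O yield, promote→Q0. Q0=[P4] Q1=[P1,P2,P3] Q2=[]
t=21-23: P4@Q0 runs 2, rem=0, completes. Q0=[] Q1=[P1,P2,P3] Q2=[]
t=23-29: P1@Q1 runs 6, rem=1, quantum used, demote→Q2. Q0=[] Q1=[P2,P3] Q2=[P1]
t=29-35: P2@Q1 runs 6, rem=1, quantum used, demote→Q2. Q0=[] Q1=[P3] Q2=[P1,P2]
t=35-38: P3@Q1 runs 3, rem=0, completes. Q0=[] Q1=[] Q2=[P1,P2]
t=38-39: P1@Q2 runs 1, rem=0, completes. Q0=[] Q1=[] Q2=[P2]
t=39-40: P2@Q2 runs 1, rem=0, completes. Q0=[] Q1=[] Q2=[]

Answer: P4,P3,P1,P2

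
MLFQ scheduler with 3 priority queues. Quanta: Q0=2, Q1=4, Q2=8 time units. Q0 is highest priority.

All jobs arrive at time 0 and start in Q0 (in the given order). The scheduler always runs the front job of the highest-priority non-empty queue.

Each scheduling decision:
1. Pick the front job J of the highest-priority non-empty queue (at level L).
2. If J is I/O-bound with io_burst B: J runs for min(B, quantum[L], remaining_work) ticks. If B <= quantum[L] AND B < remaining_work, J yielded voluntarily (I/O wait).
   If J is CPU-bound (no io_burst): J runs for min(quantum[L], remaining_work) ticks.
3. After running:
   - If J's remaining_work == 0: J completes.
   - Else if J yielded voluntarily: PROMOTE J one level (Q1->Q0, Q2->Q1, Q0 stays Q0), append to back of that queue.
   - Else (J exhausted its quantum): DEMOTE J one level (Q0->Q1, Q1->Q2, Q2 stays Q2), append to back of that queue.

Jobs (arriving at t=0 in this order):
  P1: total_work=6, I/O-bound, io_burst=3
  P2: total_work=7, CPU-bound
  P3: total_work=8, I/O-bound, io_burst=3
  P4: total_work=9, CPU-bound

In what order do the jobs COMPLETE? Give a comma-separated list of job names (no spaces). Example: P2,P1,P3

Answer: P1,P3,P2,P4

Derivation:
t=0-2: P1@Q0 runs 2, rem=4, quantum used, demote→Q1. Q0=[P2,P3,P4] Q1=[P1] Q2=[]
t=2-4: P2@Q0 runs 2, rem=5, quantum used, demote→Q1. Q0=[P3,P4] Q1=[P1,P2] Q2=[]
t=4-6: P3@Q0 runs 2, rem=6, quantum used, demote→Q1. Q0=[P4] Q1=[P1,P2,P3] Q2=[]
t=6-8: P4@Q0 runs 2, rem=7, quantum used, demote→Q1. Q0=[] Q1=[P1,P2,P3,P4] Q2=[]
t=8-11: P1@Q1 runs 3, rem=1, I/O yield, promote→Q0. Q0=[P1] Q1=[P2,P3,P4] Q2=[]
t=11-12: P1@Q0 runs 1, rem=0, completes. Q0=[] Q1=[P2,P3,P4] Q2=[]
t=12-16: P2@Q1 runs 4, rem=1, quantum used, demote→Q2. Q0=[] Q1=[P3,P4] Q2=[P2]
t=16-19: P3@Q1 runs 3, rem=3, I/O yield, promote→Q0. Q0=[P3] Q1=[P4] Q2=[P2]
t=19-21: P3@Q0 runs 2, rem=1, quantum used, demote→Q1. Q0=[] Q1=[P4,P3] Q2=[P2]
t=21-25: P4@Q1 runs 4, rem=3, quantum used, demote→Q2. Q0=[] Q1=[P3] Q2=[P2,P4]
t=25-26: P3@Q1 runs 1, rem=0, completes. Q0=[] Q1=[] Q2=[P2,P4]
t=26-27: P2@Q2 runs 1, rem=0, completes. Q0=[] Q1=[] Q2=[P4]
t=27-30: P4@Q2 runs 3, rem=0, completes. Q0=[] Q1=[] Q2=[]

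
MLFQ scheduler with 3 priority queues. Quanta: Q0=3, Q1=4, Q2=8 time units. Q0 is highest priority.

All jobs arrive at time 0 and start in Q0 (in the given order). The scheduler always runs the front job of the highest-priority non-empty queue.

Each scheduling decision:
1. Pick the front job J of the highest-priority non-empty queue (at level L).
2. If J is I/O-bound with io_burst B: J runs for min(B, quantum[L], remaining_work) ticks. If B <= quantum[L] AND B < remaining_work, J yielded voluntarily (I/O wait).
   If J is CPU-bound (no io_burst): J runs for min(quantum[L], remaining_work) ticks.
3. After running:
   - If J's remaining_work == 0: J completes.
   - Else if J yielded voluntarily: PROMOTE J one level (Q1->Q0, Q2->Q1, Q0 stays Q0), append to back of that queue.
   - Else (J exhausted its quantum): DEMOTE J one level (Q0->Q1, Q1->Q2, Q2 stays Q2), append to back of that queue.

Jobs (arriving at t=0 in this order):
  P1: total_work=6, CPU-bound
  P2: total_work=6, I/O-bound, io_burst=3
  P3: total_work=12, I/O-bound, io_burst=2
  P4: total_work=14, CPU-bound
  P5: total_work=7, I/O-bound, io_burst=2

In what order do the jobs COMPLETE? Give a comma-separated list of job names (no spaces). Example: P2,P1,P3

t=0-3: P1@Q0 runs 3, rem=3, quantum used, demote→Q1. Q0=[P2,P3,P4,P5] Q1=[P1] Q2=[]
t=3-6: P2@Q0 runs 3, rem=3, I/O yield, promote→Q0. Q0=[P3,P4,P5,P2] Q1=[P1] Q2=[]
t=6-8: P3@Q0 runs 2, rem=10, I/O yield, promote→Q0. Q0=[P4,P5,P2,P3] Q1=[P1] Q2=[]
t=8-11: P4@Q0 runs 3, rem=11, quantum used, demote→Q1. Q0=[P5,P2,P3] Q1=[P1,P4] Q2=[]
t=11-13: P5@Q0 runs 2, rem=5, I/O yield, promote→Q0. Q0=[P2,P3,P5] Q1=[P1,P4] Q2=[]
t=13-16: P2@Q0 runs 3, rem=0, completes. Q0=[P3,P5] Q1=[P1,P4] Q2=[]
t=16-18: P3@Q0 runs 2, rem=8, I/O yield, promote→Q0. Q0=[P5,P3] Q1=[P1,P4] Q2=[]
t=18-20: P5@Q0 runs 2, rem=3, I/O yield, promote→Q0. Q0=[P3,P5] Q1=[P1,P4] Q2=[]
t=20-22: P3@Q0 runs 2, rem=6, I/O yield, promote→Q0. Q0=[P5,P3] Q1=[P1,P4] Q2=[]
t=22-24: P5@Q0 runs 2, rem=1, I/O yield, promote→Q0. Q0=[P3,P5] Q1=[P1,P4] Q2=[]
t=24-26: P3@Q0 runs 2, rem=4, I/O yield, promote→Q0. Q0=[P5,P3] Q1=[P1,P4] Q2=[]
t=26-27: P5@Q0 runs 1, rem=0, completes. Q0=[P3] Q1=[P1,P4] Q2=[]
t=27-29: P3@Q0 runs 2, rem=2, I/O yield, promote→Q0. Q0=[P3] Q1=[P1,P4] Q2=[]
t=29-31: P3@Q0 runs 2, rem=0, completes. Q0=[] Q1=[P1,P4] Q2=[]
t=31-34: P1@Q1 runs 3, rem=0, completes. Q0=[] Q1=[P4] Q2=[]
t=34-38: P4@Q1 runs 4, rem=7, quantum used, demote→Q2. Q0=[] Q1=[] Q2=[P4]
t=38-45: P4@Q2 runs 7, rem=0, completes. Q0=[] Q1=[] Q2=[]

Answer: P2,P5,P3,P1,P4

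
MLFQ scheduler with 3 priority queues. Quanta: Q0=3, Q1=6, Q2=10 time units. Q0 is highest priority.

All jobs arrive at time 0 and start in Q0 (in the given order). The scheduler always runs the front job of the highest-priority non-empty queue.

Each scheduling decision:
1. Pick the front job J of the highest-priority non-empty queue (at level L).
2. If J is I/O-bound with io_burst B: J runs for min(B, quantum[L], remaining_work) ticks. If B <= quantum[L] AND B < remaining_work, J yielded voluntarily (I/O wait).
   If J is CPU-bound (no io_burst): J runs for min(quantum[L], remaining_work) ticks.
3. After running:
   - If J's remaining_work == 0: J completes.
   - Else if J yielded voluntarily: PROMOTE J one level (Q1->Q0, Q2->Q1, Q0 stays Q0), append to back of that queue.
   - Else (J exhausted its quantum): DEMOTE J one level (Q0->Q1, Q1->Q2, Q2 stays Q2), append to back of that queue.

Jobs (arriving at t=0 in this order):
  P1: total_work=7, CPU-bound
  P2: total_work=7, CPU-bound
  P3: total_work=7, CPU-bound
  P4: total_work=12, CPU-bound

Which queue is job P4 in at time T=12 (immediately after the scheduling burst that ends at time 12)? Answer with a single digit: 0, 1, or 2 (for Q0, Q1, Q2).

Answer: 1

Derivation:
t=0-3: P1@Q0 runs 3, rem=4, quantum used, demote→Q1. Q0=[P2,P3,P4] Q1=[P1] Q2=[]
t=3-6: P2@Q0 runs 3, rem=4, quantum used, demote→Q1. Q0=[P3,P4] Q1=[P1,P2] Q2=[]
t=6-9: P3@Q0 runs 3, rem=4, quantum used, demote→Q1. Q0=[P4] Q1=[P1,P2,P3] Q2=[]
t=9-12: P4@Q0 runs 3, rem=9, quantum used, demote→Q1. Q0=[] Q1=[P1,P2,P3,P4] Q2=[]
t=12-16: P1@Q1 runs 4, rem=0, completes. Q0=[] Q1=[P2,P3,P4] Q2=[]
t=16-20: P2@Q1 runs 4, rem=0, completes. Q0=[] Q1=[P3,P4] Q2=[]
t=20-24: P3@Q1 runs 4, rem=0, completes. Q0=[] Q1=[P4] Q2=[]
t=24-30: P4@Q1 runs 6, rem=3, quantum used, demote→Q2. Q0=[] Q1=[] Q2=[P4]
t=30-33: P4@Q2 runs 3, rem=0, completes. Q0=[] Q1=[] Q2=[]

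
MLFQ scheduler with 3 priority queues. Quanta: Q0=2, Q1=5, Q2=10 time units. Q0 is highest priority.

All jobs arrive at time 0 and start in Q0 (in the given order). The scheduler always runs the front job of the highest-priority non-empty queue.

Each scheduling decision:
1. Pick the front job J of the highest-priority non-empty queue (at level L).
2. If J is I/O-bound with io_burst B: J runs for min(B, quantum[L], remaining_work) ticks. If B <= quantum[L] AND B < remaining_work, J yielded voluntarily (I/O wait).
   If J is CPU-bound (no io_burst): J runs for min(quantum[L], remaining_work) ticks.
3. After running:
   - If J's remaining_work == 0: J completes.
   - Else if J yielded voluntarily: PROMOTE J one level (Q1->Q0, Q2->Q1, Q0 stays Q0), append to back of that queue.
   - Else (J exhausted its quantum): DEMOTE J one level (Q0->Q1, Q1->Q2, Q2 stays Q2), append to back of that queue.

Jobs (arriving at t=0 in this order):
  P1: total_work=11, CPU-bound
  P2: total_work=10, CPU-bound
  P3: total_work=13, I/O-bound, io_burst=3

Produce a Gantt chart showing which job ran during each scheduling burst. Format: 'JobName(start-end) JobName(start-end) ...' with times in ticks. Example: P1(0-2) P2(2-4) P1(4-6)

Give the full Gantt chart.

t=0-2: P1@Q0 runs 2, rem=9, quantum used, demote→Q1. Q0=[P2,P3] Q1=[P1] Q2=[]
t=2-4: P2@Q0 runs 2, rem=8, quantum used, demote→Q1. Q0=[P3] Q1=[P1,P2] Q2=[]
t=4-6: P3@Q0 runs 2, rem=11, quantum used, demote→Q1. Q0=[] Q1=[P1,P2,P3] Q2=[]
t=6-11: P1@Q1 runs 5, rem=4, quantum used, demote→Q2. Q0=[] Q1=[P2,P3] Q2=[P1]
t=11-16: P2@Q1 runs 5, rem=3, quantum used, demote→Q2. Q0=[] Q1=[P3] Q2=[P1,P2]
t=16-19: P3@Q1 runs 3, rem=8, I/O yield, promote→Q0. Q0=[P3] Q1=[] Q2=[P1,P2]
t=19-21: P3@Q0 runs 2, rem=6, quantum used, demote→Q1. Q0=[] Q1=[P3] Q2=[P1,P2]
t=21-24: P3@Q1 runs 3, rem=3, I/O yield, promote→Q0. Q0=[P3] Q1=[] Q2=[P1,P2]
t=24-26: P3@Q0 runs 2, rem=1, quantum used, demote→Q1. Q0=[] Q1=[P3] Q2=[P1,P2]
t=26-27: P3@Q1 runs 1, rem=0, completes. Q0=[] Q1=[] Q2=[P1,P2]
t=27-31: P1@Q2 runs 4, rem=0, completes. Q0=[] Q1=[] Q2=[P2]
t=31-34: P2@Q2 runs 3, rem=0, completes. Q0=[] Q1=[] Q2=[]

Answer: P1(0-2) P2(2-4) P3(4-6) P1(6-11) P2(11-16) P3(16-19) P3(19-21) P3(21-24) P3(24-26) P3(26-27) P1(27-31) P2(31-34)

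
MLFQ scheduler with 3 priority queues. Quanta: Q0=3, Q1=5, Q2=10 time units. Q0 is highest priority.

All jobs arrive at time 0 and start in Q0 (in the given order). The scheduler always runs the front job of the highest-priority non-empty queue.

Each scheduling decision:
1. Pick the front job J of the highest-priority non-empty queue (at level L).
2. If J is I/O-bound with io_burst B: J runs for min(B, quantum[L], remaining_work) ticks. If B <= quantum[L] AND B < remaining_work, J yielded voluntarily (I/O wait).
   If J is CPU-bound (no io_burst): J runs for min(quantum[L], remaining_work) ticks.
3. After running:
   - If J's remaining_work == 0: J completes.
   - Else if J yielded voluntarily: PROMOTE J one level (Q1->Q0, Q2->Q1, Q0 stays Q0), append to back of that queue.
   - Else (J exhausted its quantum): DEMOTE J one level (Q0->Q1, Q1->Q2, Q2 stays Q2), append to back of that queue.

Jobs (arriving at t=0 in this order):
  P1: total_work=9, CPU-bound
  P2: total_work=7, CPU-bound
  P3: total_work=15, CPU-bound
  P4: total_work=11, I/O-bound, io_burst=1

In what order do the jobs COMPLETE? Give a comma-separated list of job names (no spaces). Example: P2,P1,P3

t=0-3: P1@Q0 runs 3, rem=6, quantum used, demote→Q1. Q0=[P2,P3,P4] Q1=[P1] Q2=[]
t=3-6: P2@Q0 runs 3, rem=4, quantum used, demote→Q1. Q0=[P3,P4] Q1=[P1,P2] Q2=[]
t=6-9: P3@Q0 runs 3, rem=12, quantum used, demote→Q1. Q0=[P4] Q1=[P1,P2,P3] Q2=[]
t=9-10: P4@Q0 runs 1, rem=10, I/O yield, promote→Q0. Q0=[P4] Q1=[P1,P2,P3] Q2=[]
t=10-11: P4@Q0 runs 1, rem=9, I/O yield, promote→Q0. Q0=[P4] Q1=[P1,P2,P3] Q2=[]
t=11-12: P4@Q0 runs 1, rem=8, I/O yield, promote→Q0. Q0=[P4] Q1=[P1,P2,P3] Q2=[]
t=12-13: P4@Q0 runs 1, rem=7, I/O yield, promote→Q0. Q0=[P4] Q1=[P1,P2,P3] Q2=[]
t=13-14: P4@Q0 runs 1, rem=6, I/O yield, promote→Q0. Q0=[P4] Q1=[P1,P2,P3] Q2=[]
t=14-15: P4@Q0 runs 1, rem=5, I/O yield, promote→Q0. Q0=[P4] Q1=[P1,P2,P3] Q2=[]
t=15-16: P4@Q0 runs 1, rem=4, I/O yield, promote→Q0. Q0=[P4] Q1=[P1,P2,P3] Q2=[]
t=16-17: P4@Q0 runs 1, rem=3, I/O yield, promote→Q0. Q0=[P4] Q1=[P1,P2,P3] Q2=[]
t=17-18: P4@Q0 runs 1, rem=2, I/O yield, promote→Q0. Q0=[P4] Q1=[P1,P2,P3] Q2=[]
t=18-19: P4@Q0 runs 1, rem=1, I/O yield, promote→Q0. Q0=[P4] Q1=[P1,P2,P3] Q2=[]
t=19-20: P4@Q0 runs 1, rem=0, completes. Q0=[] Q1=[P1,P2,P3] Q2=[]
t=20-25: P1@Q1 runs 5, rem=1, quantum used, demote→Q2. Q0=[] Q1=[P2,P3] Q2=[P1]
t=25-29: P2@Q1 runs 4, rem=0, completes. Q0=[] Q1=[P3] Q2=[P1]
t=29-34: P3@Q1 runs 5, rem=7, quantum used, demote→Q2. Q0=[] Q1=[] Q2=[P1,P3]
t=34-35: P1@Q2 runs 1, rem=0, completes. Q0=[] Q1=[] Q2=[P3]
t=35-42: P3@Q2 runs 7, rem=0, completes. Q0=[] Q1=[] Q2=[]

Answer: P4,P2,P1,P3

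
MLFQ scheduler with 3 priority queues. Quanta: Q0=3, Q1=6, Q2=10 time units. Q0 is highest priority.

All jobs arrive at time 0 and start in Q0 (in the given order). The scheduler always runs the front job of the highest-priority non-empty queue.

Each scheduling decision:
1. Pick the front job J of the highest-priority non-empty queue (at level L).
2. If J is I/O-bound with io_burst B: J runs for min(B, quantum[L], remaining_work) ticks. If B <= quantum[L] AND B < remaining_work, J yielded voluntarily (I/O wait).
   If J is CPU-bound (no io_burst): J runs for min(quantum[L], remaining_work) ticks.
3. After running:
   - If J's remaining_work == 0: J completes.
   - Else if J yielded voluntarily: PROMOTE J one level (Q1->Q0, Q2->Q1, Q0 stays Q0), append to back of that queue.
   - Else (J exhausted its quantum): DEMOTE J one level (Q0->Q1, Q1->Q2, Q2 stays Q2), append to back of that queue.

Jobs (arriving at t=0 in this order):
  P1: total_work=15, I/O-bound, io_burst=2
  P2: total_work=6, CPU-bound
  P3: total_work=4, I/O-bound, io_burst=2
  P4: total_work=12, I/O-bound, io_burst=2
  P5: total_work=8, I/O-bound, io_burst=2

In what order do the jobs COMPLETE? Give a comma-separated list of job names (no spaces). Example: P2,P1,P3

t=0-2: P1@Q0 runs 2, rem=13, I/O yield, promote→Q0. Q0=[P2,P3,P4,P5,P1] Q1=[] Q2=[]
t=2-5: P2@Q0 runs 3, rem=3, quantum used, demote→Q1. Q0=[P3,P4,P5,P1] Q1=[P2] Q2=[]
t=5-7: P3@Q0 runs 2, rem=2, I/O yield, promote→Q0. Q0=[P4,P5,P1,P3] Q1=[P2] Q2=[]
t=7-9: P4@Q0 runs 2, rem=10, I/O yield, promote→Q0. Q0=[P5,P1,P3,P4] Q1=[P2] Q2=[]
t=9-11: P5@Q0 runs 2, rem=6, I/O yield, promote→Q0. Q0=[P1,P3,P4,P5] Q1=[P2] Q2=[]
t=11-13: P1@Q0 runs 2, rem=11, I/O yield, promote→Q0. Q0=[P3,P4,P5,P1] Q1=[P2] Q2=[]
t=13-15: P3@Q0 runs 2, rem=0, completes. Q0=[P4,P5,P1] Q1=[P2] Q2=[]
t=15-17: P4@Q0 runs 2, rem=8, I/O yield, promote→Q0. Q0=[P5,P1,P4] Q1=[P2] Q2=[]
t=17-19: P5@Q0 runs 2, rem=4, I/O yield, promote→Q0. Q0=[P1,P4,P5] Q1=[P2] Q2=[]
t=19-21: P1@Q0 runs 2, rem=9, I/O yield, promote→Q0. Q0=[P4,P5,P1] Q1=[P2] Q2=[]
t=21-23: P4@Q0 runs 2, rem=6, I/O yield, promote→Q0. Q0=[P5,P1,P4] Q1=[P2] Q2=[]
t=23-25: P5@Q0 runs 2, rem=2, I/O yield, promote→Q0. Q0=[P1,P4,P5] Q1=[P2] Q2=[]
t=25-27: P1@Q0 runs 2, rem=7, I/O yield, promote→Q0. Q0=[P4,P5,P1] Q1=[P2] Q2=[]
t=27-29: P4@Q0 runs 2, rem=4, I/O yield, promote→Q0. Q0=[P5,P1,P4] Q1=[P2] Q2=[]
t=29-31: P5@Q0 runs 2, rem=0, completes. Q0=[P1,P4] Q1=[P2] Q2=[]
t=31-33: P1@Q0 runs 2, rem=5, I/O yield, promote→Q0. Q0=[P4,P1] Q1=[P2] Q2=[]
t=33-35: P4@Q0 runs 2, rem=2, I/O yield, promote→Q0. Q0=[P1,P4] Q1=[P2] Q2=[]
t=35-37: P1@Q0 runs 2, rem=3, I/O yield, promote→Q0. Q0=[P4,P1] Q1=[P2] Q2=[]
t=37-39: P4@Q0 runs 2, rem=0, completes. Q0=[P1] Q1=[P2] Q2=[]
t=39-41: P1@Q0 runs 2, rem=1, I/O yield, promote→Q0. Q0=[P1] Q1=[P2] Q2=[]
t=41-42: P1@Q0 runs 1, rem=0, completes. Q0=[] Q1=[P2] Q2=[]
t=42-45: P2@Q1 runs 3, rem=0, completes. Q0=[] Q1=[] Q2=[]

Answer: P3,P5,P4,P1,P2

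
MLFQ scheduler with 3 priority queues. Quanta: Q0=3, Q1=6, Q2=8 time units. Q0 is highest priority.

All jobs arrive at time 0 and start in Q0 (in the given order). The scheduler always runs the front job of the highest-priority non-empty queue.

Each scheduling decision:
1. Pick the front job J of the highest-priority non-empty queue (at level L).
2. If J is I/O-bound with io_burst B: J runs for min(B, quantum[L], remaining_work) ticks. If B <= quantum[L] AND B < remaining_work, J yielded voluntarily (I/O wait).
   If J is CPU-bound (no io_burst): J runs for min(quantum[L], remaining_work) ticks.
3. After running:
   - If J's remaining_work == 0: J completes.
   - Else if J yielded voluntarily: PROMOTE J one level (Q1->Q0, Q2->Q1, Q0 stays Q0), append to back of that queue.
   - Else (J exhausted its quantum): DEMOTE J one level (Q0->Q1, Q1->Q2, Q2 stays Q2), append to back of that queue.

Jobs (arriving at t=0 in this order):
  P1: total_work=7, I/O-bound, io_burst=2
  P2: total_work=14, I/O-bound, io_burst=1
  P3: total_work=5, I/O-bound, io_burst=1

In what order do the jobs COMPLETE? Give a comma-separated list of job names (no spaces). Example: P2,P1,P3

t=0-2: P1@Q0 runs 2, rem=5, I/O yield, promote→Q0. Q0=[P2,P3,P1] Q1=[] Q2=[]
t=2-3: P2@Q0 runs 1, rem=13, I/O yield, promote→Q0. Q0=[P3,P1,P2] Q1=[] Q2=[]
t=3-4: P3@Q0 runs 1, rem=4, I/O yield, promote→Q0. Q0=[P1,P2,P3] Q1=[] Q2=[]
t=4-6: P1@Q0 runs 2, rem=3, I/O yield, promote→Q0. Q0=[P2,P3,P1] Q1=[] Q2=[]
t=6-7: P2@Q0 runs 1, rem=12, I/O yield, promote→Q0. Q0=[P3,P1,P2] Q1=[] Q2=[]
t=7-8: P3@Q0 runs 1, rem=3, I/O yield, promote→Q0. Q0=[P1,P2,P3] Q1=[] Q2=[]
t=8-10: P1@Q0 runs 2, rem=1, I/O yield, promote→Q0. Q0=[P2,P3,P1] Q1=[] Q2=[]
t=10-11: P2@Q0 runs 1, rem=11, I/O yield, promote→Q0. Q0=[P3,P1,P2] Q1=[] Q2=[]
t=11-12: P3@Q0 runs 1, rem=2, I/O yield, promote→Q0. Q0=[P1,P2,P3] Q1=[] Q2=[]
t=12-13: P1@Q0 runs 1, rem=0, completes. Q0=[P2,P3] Q1=[] Q2=[]
t=13-14: P2@Q0 runs 1, rem=10, I/O yield, promote→Q0. Q0=[P3,P2] Q1=[] Q2=[]
t=14-15: P3@Q0 runs 1, rem=1, I/O yield, promote→Q0. Q0=[P2,P3] Q1=[] Q2=[]
t=15-16: P2@Q0 runs 1, rem=9, I/O yield, promote→Q0. Q0=[P3,P2] Q1=[] Q2=[]
t=16-17: P3@Q0 runs 1, rem=0, completes. Q0=[P2] Q1=[] Q2=[]
t=17-18: P2@Q0 runs 1, rem=8, I/O yield, promote→Q0. Q0=[P2] Q1=[] Q2=[]
t=18-19: P2@Q0 runs 1, rem=7, I/O yield, promote→Q0. Q0=[P2] Q1=[] Q2=[]
t=19-20: P2@Q0 runs 1, rem=6, I/O yield, promote→Q0. Q0=[P2] Q1=[] Q2=[]
t=20-21: P2@Q0 runs 1, rem=5, I/O yield, promote→Q0. Q0=[P2] Q1=[] Q2=[]
t=21-22: P2@Q0 runs 1, rem=4, I/O yield, promote→Q0. Q0=[P2] Q1=[] Q2=[]
t=22-23: P2@Q0 runs 1, rem=3, I/O yield, promote→Q0. Q0=[P2] Q1=[] Q2=[]
t=23-24: P2@Q0 runs 1, rem=2, I/O yield, promote→Q0. Q0=[P2] Q1=[] Q2=[]
t=24-25: P2@Q0 runs 1, rem=1, I/O yield, promote→Q0. Q0=[P2] Q1=[] Q2=[]
t=25-26: P2@Q0 runs 1, rem=0, completes. Q0=[] Q1=[] Q2=[]

Answer: P1,P3,P2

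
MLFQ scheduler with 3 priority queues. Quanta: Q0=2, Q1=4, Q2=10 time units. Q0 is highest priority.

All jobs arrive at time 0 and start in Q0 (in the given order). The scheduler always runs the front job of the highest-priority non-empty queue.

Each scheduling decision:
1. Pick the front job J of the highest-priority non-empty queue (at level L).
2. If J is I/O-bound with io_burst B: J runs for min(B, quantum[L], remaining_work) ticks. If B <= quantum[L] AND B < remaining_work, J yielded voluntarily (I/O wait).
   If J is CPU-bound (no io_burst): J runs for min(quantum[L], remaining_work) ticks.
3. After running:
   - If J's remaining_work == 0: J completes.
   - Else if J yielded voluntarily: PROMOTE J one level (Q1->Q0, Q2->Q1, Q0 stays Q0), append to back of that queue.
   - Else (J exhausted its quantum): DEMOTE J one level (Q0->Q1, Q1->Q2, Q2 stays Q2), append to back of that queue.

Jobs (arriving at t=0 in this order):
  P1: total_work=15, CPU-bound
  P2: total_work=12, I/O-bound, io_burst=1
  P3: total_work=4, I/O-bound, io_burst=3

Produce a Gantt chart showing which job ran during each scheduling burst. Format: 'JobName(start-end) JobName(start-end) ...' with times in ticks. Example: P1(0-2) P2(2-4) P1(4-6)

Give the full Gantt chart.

t=0-2: P1@Q0 runs 2, rem=13, quantum used, demote→Q1. Q0=[P2,P3] Q1=[P1] Q2=[]
t=2-3: P2@Q0 runs 1, rem=11, I/O yield, promote→Q0. Q0=[P3,P2] Q1=[P1] Q2=[]
t=3-5: P3@Q0 runs 2, rem=2, quantum used, demote→Q1. Q0=[P2] Q1=[P1,P3] Q2=[]
t=5-6: P2@Q0 runs 1, rem=10, I/O yield, promote→Q0. Q0=[P2] Q1=[P1,P3] Q2=[]
t=6-7: P2@Q0 runs 1, rem=9, I/O yield, promote→Q0. Q0=[P2] Q1=[P1,P3] Q2=[]
t=7-8: P2@Q0 runs 1, rem=8, I/O yield, promote→Q0. Q0=[P2] Q1=[P1,P3] Q2=[]
t=8-9: P2@Q0 runs 1, rem=7, I/O yield, promote→Q0. Q0=[P2] Q1=[P1,P3] Q2=[]
t=9-10: P2@Q0 runs 1, rem=6, I/O yield, promote→Q0. Q0=[P2] Q1=[P1,P3] Q2=[]
t=10-11: P2@Q0 runs 1, rem=5, I/O yield, promote→Q0. Q0=[P2] Q1=[P1,P3] Q2=[]
t=11-12: P2@Q0 runs 1, rem=4, I/O yield, promote→Q0. Q0=[P2] Q1=[P1,P3] Q2=[]
t=12-13: P2@Q0 runs 1, rem=3, I/O yield, promote→Q0. Q0=[P2] Q1=[P1,P3] Q2=[]
t=13-14: P2@Q0 runs 1, rem=2, I/O yield, promote→Q0. Q0=[P2] Q1=[P1,P3] Q2=[]
t=14-15: P2@Q0 runs 1, rem=1, I/O yield, promote→Q0. Q0=[P2] Q1=[P1,P3] Q2=[]
t=15-16: P2@Q0 runs 1, rem=0, completes. Q0=[] Q1=[P1,P3] Q2=[]
t=16-20: P1@Q1 runs 4, rem=9, quantum used, demote→Q2. Q0=[] Q1=[P3] Q2=[P1]
t=20-22: P3@Q1 runs 2, rem=0, completes. Q0=[] Q1=[] Q2=[P1]
t=22-31: P1@Q2 runs 9, rem=0, completes. Q0=[] Q1=[] Q2=[]

Answer: P1(0-2) P2(2-3) P3(3-5) P2(5-6) P2(6-7) P2(7-8) P2(8-9) P2(9-10) P2(10-11) P2(11-12) P2(12-13) P2(13-14) P2(14-15) P2(15-16) P1(16-20) P3(20-22) P1(22-31)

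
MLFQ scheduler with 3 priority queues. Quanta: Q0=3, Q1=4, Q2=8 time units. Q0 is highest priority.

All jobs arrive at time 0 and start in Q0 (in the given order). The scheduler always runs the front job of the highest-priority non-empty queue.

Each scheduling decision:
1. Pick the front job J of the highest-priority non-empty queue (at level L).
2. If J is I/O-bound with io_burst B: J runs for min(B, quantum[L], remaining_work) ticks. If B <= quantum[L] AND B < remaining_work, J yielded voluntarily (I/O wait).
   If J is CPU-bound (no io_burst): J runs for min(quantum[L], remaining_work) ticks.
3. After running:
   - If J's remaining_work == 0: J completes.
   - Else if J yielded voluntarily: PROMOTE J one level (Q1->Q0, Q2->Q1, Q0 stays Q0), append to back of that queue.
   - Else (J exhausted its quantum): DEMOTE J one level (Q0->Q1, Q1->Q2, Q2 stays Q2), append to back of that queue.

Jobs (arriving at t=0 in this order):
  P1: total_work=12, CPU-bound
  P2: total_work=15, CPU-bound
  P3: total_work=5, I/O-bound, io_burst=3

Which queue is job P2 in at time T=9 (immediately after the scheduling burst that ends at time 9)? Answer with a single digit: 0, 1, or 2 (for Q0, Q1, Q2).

t=0-3: P1@Q0 runs 3, rem=9, quantum used, demote→Q1. Q0=[P2,P3] Q1=[P1] Q2=[]
t=3-6: P2@Q0 runs 3, rem=12, quantum used, demote→Q1. Q0=[P3] Q1=[P1,P2] Q2=[]
t=6-9: P3@Q0 runs 3, rem=2, I/O yield, promote→Q0. Q0=[P3] Q1=[P1,P2] Q2=[]
t=9-11: P3@Q0 runs 2, rem=0, completes. Q0=[] Q1=[P1,P2] Q2=[]
t=11-15: P1@Q1 runs 4, rem=5, quantum used, demote→Q2. Q0=[] Q1=[P2] Q2=[P1]
t=15-19: P2@Q1 runs 4, rem=8, quantum used, demote→Q2. Q0=[] Q1=[] Q2=[P1,P2]
t=19-24: P1@Q2 runs 5, rem=0, completes. Q0=[] Q1=[] Q2=[P2]
t=24-32: P2@Q2 runs 8, rem=0, completes. Q0=[] Q1=[] Q2=[]

Answer: 1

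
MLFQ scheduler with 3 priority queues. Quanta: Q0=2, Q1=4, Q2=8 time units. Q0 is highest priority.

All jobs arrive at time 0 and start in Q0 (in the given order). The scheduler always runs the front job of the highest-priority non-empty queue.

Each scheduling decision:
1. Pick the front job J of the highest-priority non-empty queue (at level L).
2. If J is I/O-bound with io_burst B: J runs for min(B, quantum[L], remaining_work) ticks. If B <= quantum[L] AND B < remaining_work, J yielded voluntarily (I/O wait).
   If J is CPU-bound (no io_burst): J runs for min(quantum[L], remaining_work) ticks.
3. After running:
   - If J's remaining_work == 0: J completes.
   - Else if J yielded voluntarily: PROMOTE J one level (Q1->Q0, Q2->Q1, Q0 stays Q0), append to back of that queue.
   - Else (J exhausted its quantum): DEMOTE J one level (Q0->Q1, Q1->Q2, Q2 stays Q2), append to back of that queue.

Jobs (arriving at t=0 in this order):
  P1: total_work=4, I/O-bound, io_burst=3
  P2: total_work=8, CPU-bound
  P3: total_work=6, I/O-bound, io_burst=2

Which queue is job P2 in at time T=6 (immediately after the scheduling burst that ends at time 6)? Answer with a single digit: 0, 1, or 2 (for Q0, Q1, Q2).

t=0-2: P1@Q0 runs 2, rem=2, quantum used, demote→Q1. Q0=[P2,P3] Q1=[P1] Q2=[]
t=2-4: P2@Q0 runs 2, rem=6, quantum used, demote→Q1. Q0=[P3] Q1=[P1,P2] Q2=[]
t=4-6: P3@Q0 runs 2, rem=4, I/O yield, promote→Q0. Q0=[P3] Q1=[P1,P2] Q2=[]
t=6-8: P3@Q0 runs 2, rem=2, I/O yield, promote→Q0. Q0=[P3] Q1=[P1,P2] Q2=[]
t=8-10: P3@Q0 runs 2, rem=0, completes. Q0=[] Q1=[P1,P2] Q2=[]
t=10-12: P1@Q1 runs 2, rem=0, completes. Q0=[] Q1=[P2] Q2=[]
t=12-16: P2@Q1 runs 4, rem=2, quantum used, demote→Q2. Q0=[] Q1=[] Q2=[P2]
t=16-18: P2@Q2 runs 2, rem=0, completes. Q0=[] Q1=[] Q2=[]

Answer: 1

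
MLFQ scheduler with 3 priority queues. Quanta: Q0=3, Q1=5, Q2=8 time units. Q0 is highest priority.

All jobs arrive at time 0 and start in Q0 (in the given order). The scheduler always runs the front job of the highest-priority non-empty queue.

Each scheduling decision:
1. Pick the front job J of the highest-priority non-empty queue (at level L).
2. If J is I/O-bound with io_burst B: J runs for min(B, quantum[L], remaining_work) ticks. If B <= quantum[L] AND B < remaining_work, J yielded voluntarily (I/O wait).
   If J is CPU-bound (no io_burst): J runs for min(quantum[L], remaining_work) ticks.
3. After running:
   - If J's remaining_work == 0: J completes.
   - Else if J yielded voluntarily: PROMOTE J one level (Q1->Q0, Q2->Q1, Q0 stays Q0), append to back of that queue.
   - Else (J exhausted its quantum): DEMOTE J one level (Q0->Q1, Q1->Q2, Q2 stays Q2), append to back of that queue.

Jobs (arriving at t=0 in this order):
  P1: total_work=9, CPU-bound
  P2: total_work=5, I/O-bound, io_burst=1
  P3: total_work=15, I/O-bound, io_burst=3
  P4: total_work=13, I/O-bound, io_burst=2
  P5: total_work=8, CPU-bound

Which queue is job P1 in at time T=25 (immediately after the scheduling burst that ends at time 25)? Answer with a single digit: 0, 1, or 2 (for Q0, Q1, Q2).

Answer: 1

Derivation:
t=0-3: P1@Q0 runs 3, rem=6, quantum used, demote→Q1. Q0=[P2,P3,P4,P5] Q1=[P1] Q2=[]
t=3-4: P2@Q0 runs 1, rem=4, I/O yield, promote→Q0. Q0=[P3,P4,P5,P2] Q1=[P1] Q2=[]
t=4-7: P3@Q0 runs 3, rem=12, I/O yield, promote→Q0. Q0=[P4,P5,P2,P3] Q1=[P1] Q2=[]
t=7-9: P4@Q0 runs 2, rem=11, I/O yield, promote→Q0. Q0=[P5,P2,P3,P4] Q1=[P1] Q2=[]
t=9-12: P5@Q0 runs 3, rem=5, quantum used, demote→Q1. Q0=[P2,P3,P4] Q1=[P1,P5] Q2=[]
t=12-13: P2@Q0 runs 1, rem=3, I/O yield, promote→Q0. Q0=[P3,P4,P2] Q1=[P1,P5] Q2=[]
t=13-16: P3@Q0 runs 3, rem=9, I/O yield, promote→Q0. Q0=[P4,P2,P3] Q1=[P1,P5] Q2=[]
t=16-18: P4@Q0 runs 2, rem=9, I/O yield, promote→Q0. Q0=[P2,P3,P4] Q1=[P1,P5] Q2=[]
t=18-19: P2@Q0 runs 1, rem=2, I/O yield, promote→Q0. Q0=[P3,P4,P2] Q1=[P1,P5] Q2=[]
t=19-22: P3@Q0 runs 3, rem=6, I/O yield, promote→Q0. Q0=[P4,P2,P3] Q1=[P1,P5] Q2=[]
t=22-24: P4@Q0 runs 2, rem=7, I/O yield, promote→Q0. Q0=[P2,P3,P4] Q1=[P1,P5] Q2=[]
t=24-25: P2@Q0 runs 1, rem=1, I/O yield, promote→Q0. Q0=[P3,P4,P2] Q1=[P1,P5] Q2=[]
t=25-28: P3@Q0 runs 3, rem=3, I/O yield, promote→Q0. Q0=[P4,P2,P3] Q1=[P1,P5] Q2=[]
t=28-30: P4@Q0 runs 2, rem=5, I/O yield, promote→Q0. Q0=[P2,P3,P4] Q1=[P1,P5] Q2=[]
t=30-31: P2@Q0 runs 1, rem=0, completes. Q0=[P3,P4] Q1=[P1,P5] Q2=[]
t=31-34: P3@Q0 runs 3, rem=0, completes. Q0=[P4] Q1=[P1,P5] Q2=[]
t=34-36: P4@Q0 runs 2, rem=3, I/O yield, promote→Q0. Q0=[P4] Q1=[P1,P5] Q2=[]
t=36-38: P4@Q0 runs 2, rem=1, I/O yield, promote→Q0. Q0=[P4] Q1=[P1,P5] Q2=[]
t=38-39: P4@Q0 runs 1, rem=0, completes. Q0=[] Q1=[P1,P5] Q2=[]
t=39-44: P1@Q1 runs 5, rem=1, quantum used, demote→Q2. Q0=[] Q1=[P5] Q2=[P1]
t=44-49: P5@Q1 runs 5, rem=0, completes. Q0=[] Q1=[] Q2=[P1]
t=49-50: P1@Q2 runs 1, rem=0, completes. Q0=[] Q1=[] Q2=[]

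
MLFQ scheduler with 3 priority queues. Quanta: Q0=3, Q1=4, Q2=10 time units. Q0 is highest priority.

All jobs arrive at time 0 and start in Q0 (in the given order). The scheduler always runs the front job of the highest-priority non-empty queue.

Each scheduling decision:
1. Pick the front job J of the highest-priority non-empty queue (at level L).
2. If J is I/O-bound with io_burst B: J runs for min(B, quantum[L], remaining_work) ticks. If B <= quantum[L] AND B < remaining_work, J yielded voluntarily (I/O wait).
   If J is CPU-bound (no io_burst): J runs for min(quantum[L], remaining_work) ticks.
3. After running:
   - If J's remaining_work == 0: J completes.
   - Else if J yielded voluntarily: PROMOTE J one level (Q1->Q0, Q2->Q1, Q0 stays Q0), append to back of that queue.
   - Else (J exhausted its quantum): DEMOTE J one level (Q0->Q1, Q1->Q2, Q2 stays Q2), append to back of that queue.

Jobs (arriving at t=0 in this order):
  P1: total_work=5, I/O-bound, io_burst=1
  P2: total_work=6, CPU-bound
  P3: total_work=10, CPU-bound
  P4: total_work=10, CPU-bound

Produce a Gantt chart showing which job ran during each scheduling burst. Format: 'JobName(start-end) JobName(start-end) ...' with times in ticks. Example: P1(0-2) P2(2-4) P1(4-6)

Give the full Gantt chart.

t=0-1: P1@Q0 runs 1, rem=4, I/O yield, promote→Q0. Q0=[P2,P3,P4,P1] Q1=[] Q2=[]
t=1-4: P2@Q0 runs 3, rem=3, quantum used, demote→Q1. Q0=[P3,P4,P1] Q1=[P2] Q2=[]
t=4-7: P3@Q0 runs 3, rem=7, quantum used, demote→Q1. Q0=[P4,P1] Q1=[P2,P3] Q2=[]
t=7-10: P4@Q0 runs 3, rem=7, quantum used, demote→Q1. Q0=[P1] Q1=[P2,P3,P4] Q2=[]
t=10-11: P1@Q0 runs 1, rem=3, I/O yield, promote→Q0. Q0=[P1] Q1=[P2,P3,P4] Q2=[]
t=11-12: P1@Q0 runs 1, rem=2, I/O yield, promote→Q0. Q0=[P1] Q1=[P2,P3,P4] Q2=[]
t=12-13: P1@Q0 runs 1, rem=1, I/O yield, promote→Q0. Q0=[P1] Q1=[P2,P3,P4] Q2=[]
t=13-14: P1@Q0 runs 1, rem=0, completes. Q0=[] Q1=[P2,P3,P4] Q2=[]
t=14-17: P2@Q1 runs 3, rem=0, completes. Q0=[] Q1=[P3,P4] Q2=[]
t=17-21: P3@Q1 runs 4, rem=3, quantum used, demote→Q2. Q0=[] Q1=[P4] Q2=[P3]
t=21-25: P4@Q1 runs 4, rem=3, quantum used, demote→Q2. Q0=[] Q1=[] Q2=[P3,P4]
t=25-28: P3@Q2 runs 3, rem=0, completes. Q0=[] Q1=[] Q2=[P4]
t=28-31: P4@Q2 runs 3, rem=0, completes. Q0=[] Q1=[] Q2=[]

Answer: P1(0-1) P2(1-4) P3(4-7) P4(7-10) P1(10-11) P1(11-12) P1(12-13) P1(13-14) P2(14-17) P3(17-21) P4(21-25) P3(25-28) P4(28-31)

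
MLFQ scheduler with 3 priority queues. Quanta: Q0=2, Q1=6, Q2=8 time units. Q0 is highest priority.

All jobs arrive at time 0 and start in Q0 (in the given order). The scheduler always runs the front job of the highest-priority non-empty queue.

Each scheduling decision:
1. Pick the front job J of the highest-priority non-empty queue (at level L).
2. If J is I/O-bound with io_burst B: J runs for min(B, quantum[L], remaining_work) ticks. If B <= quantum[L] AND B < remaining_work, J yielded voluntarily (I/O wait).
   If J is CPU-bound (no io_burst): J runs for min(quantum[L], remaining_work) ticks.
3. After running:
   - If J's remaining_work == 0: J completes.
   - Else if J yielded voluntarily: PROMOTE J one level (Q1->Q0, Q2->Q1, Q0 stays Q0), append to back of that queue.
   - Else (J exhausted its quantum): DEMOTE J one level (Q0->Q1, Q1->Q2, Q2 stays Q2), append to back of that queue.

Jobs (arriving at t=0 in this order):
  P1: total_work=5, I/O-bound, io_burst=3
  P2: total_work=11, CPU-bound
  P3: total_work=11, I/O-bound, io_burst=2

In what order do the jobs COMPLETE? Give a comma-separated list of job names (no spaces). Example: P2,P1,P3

Answer: P3,P1,P2

Derivation:
t=0-2: P1@Q0 runs 2, rem=3, quantum used, demote→Q1. Q0=[P2,P3] Q1=[P1] Q2=[]
t=2-4: P2@Q0 runs 2, rem=9, quantum used, demote→Q1. Q0=[P3] Q1=[P1,P2] Q2=[]
t=4-6: P3@Q0 runs 2, rem=9, I/O yield, promote→Q0. Q0=[P3] Q1=[P1,P2] Q2=[]
t=6-8: P3@Q0 runs 2, rem=7, I/O yield, promote→Q0. Q0=[P3] Q1=[P1,P2] Q2=[]
t=8-10: P3@Q0 runs 2, rem=5, I/O yield, promote→Q0. Q0=[P3] Q1=[P1,P2] Q2=[]
t=10-12: P3@Q0 runs 2, rem=3, I/O yield, promote→Q0. Q0=[P3] Q1=[P1,P2] Q2=[]
t=12-14: P3@Q0 runs 2, rem=1, I/O yield, promote→Q0. Q0=[P3] Q1=[P1,P2] Q2=[]
t=14-15: P3@Q0 runs 1, rem=0, completes. Q0=[] Q1=[P1,P2] Q2=[]
t=15-18: P1@Q1 runs 3, rem=0, completes. Q0=[] Q1=[P2] Q2=[]
t=18-24: P2@Q1 runs 6, rem=3, quantum used, demote→Q2. Q0=[] Q1=[] Q2=[P2]
t=24-27: P2@Q2 runs 3, rem=0, completes. Q0=[] Q1=[] Q2=[]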